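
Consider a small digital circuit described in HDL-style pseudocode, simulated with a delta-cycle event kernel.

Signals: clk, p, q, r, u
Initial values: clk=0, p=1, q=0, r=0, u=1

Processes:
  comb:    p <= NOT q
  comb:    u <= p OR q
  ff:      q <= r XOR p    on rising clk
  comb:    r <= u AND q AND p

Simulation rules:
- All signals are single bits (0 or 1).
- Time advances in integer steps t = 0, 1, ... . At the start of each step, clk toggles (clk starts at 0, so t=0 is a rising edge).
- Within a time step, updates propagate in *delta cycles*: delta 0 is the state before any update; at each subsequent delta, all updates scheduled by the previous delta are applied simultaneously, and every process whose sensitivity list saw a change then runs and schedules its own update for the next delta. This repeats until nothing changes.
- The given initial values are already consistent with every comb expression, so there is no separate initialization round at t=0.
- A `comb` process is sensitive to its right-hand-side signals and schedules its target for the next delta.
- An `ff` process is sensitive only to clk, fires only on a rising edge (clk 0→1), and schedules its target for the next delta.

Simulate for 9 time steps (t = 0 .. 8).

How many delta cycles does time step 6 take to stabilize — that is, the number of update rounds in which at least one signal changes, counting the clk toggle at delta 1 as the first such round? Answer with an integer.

[bits: r,q,p,u,clk]
t=0: Δ0=00110 Δ1=00111 Δ2=01111 Δ3=11011 Δ4=01011 | 4Δ
t=1: Δ0=01011 Δ1=01010 | 1Δ
t=2: Δ0=01010 Δ1=01011 Δ2=00011 Δ3=00101 Δ4=00111 | 4Δ
t=3: Δ0=00111 Δ1=00110 | 1Δ
t=4: Δ0=00110 Δ1=00111 Δ2=01111 Δ3=11011 Δ4=01011 | 4Δ
t=5: Δ0=01011 Δ1=01010 | 1Δ
t=6: Δ0=01010 Δ1=01011 Δ2=00011 Δ3=00101 Δ4=00111 | 4Δ
t=7: Δ0=00111 Δ1=00110 | 1Δ
t=8: Δ0=00110 Δ1=00111 Δ2=01111 Δ3=11011 Δ4=01011 | 4Δ

4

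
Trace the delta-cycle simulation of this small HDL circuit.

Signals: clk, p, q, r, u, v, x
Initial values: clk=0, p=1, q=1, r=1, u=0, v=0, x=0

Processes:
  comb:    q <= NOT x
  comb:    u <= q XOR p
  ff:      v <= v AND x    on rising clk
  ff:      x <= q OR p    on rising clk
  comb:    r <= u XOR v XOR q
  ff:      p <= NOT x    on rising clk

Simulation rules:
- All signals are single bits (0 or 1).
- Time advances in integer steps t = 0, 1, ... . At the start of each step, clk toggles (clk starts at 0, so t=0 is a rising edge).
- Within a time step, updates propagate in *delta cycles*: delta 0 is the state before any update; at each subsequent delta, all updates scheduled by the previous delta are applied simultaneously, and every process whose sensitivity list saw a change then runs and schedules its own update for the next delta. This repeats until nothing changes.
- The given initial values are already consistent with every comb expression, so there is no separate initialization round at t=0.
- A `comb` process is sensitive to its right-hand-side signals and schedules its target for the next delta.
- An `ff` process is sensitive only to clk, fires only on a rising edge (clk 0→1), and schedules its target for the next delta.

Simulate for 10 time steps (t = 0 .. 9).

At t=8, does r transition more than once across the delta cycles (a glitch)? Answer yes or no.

t=0 Δ0: clk=0 x=0 u=0 v=0 r=1 q=1 p=1
  Δ1: clk:0→1
  Δ2: x:0→1
  Δ3: q:1→0
  Δ4: u:0→1, r:1→0
  Δ5: r:0→1
  (5Δ to stable)
t=1 Δ0: clk=1 x=1 u=1 v=0 r=1 q=0 p=1
  Δ1: clk:1→0
  (1Δ to stable)
t=2 Δ0: clk=0 x=1 u=1 v=0 r=1 q=0 p=1
  Δ1: clk:0→1
  Δ2: p:1→0
  Δ3: u:1→0
  Δ4: r:1→0
  (4Δ to stable)
t=3 Δ0: clk=1 x=1 u=0 v=0 r=0 q=0 p=0
  Δ1: clk:1→0
  (1Δ to stable)
t=4 Δ0: clk=0 x=1 u=0 v=0 r=0 q=0 p=0
  Δ1: clk:0→1
  Δ2: x:1→0
  Δ3: q:0→1
  Δ4: u:0→1, r:0→1
  Δ5: r:1→0
  (5Δ to stable)
t=5 Δ0: clk=1 x=0 u=1 v=0 r=0 q=1 p=0
  Δ1: clk:1→0
  (1Δ to stable)
t=6 Δ0: clk=0 x=0 u=1 v=0 r=0 q=1 p=0
  Δ1: clk:0→1
  Δ2: x:0→1, p:0→1
  Δ3: u:1→0, q:1→0
  Δ4: u:0→1
  Δ5: r:0→1
  (5Δ to stable)
t=7 Δ0: clk=1 x=1 u=1 v=0 r=1 q=0 p=1
  Δ1: clk:1→0
  (1Δ to stable)
t=8 Δ0: clk=0 x=1 u=1 v=0 r=1 q=0 p=1
  Δ1: clk:0→1
  Δ2: p:1→0
  Δ3: u:1→0
  Δ4: r:1→0
  (4Δ to stable)
t=9 Δ0: clk=1 x=1 u=0 v=0 r=0 q=0 p=0
  Δ1: clk:1→0
  (1Δ to stable)

no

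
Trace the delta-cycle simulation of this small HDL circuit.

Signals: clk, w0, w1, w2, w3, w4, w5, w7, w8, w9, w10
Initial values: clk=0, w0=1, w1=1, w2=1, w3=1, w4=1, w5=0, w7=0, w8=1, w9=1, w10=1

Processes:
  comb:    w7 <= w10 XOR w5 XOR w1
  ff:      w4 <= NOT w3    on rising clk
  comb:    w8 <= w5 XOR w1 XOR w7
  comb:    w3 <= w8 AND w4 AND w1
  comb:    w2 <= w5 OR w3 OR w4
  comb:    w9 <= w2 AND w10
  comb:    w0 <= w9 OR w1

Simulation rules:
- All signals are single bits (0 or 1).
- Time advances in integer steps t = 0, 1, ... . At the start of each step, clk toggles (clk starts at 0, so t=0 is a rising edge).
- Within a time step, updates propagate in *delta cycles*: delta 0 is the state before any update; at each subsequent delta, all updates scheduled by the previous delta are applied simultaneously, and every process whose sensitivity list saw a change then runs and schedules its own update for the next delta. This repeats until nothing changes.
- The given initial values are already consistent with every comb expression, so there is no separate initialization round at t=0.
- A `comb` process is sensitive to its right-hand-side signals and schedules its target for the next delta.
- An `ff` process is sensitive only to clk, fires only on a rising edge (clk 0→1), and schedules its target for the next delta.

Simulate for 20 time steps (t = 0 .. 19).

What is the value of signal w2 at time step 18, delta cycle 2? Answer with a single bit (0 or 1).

0

t0.Δ0 w9=1 w7=0 w5=0 w1=1 w0=1 w8=1 w3=1 w2=1 clk=0 w4=1 w10=1
t0.Δ1 w9=1 w7=0 w5=0 w1=1 w0=1 w8=1 w3=1 w2=1 clk=1 w4=1 w10=1
t0.Δ2 w9=1 w7=0 w5=0 w1=1 w0=1 w8=1 w3=1 w2=1 clk=1 w4=0 w10=1
t0.Δ3 w9=1 w7=0 w5=0 w1=1 w0=1 w8=1 w3=0 w2=1 clk=1 w4=0 w10=1
t0.Δ4 w9=1 w7=0 w5=0 w1=1 w0=1 w8=1 w3=0 w2=0 clk=1 w4=0 w10=1
t0.Δ5 w9=0 w7=0 w5=0 w1=1 w0=1 w8=1 w3=0 w2=0 clk=1 w4=0 w10=1
t1.Δ0 w9=0 w7=0 w5=0 w1=1 w0=1 w8=1 w3=0 w2=0 clk=1 w4=0 w10=1
t1.Δ1 w9=0 w7=0 w5=0 w1=1 w0=1 w8=1 w3=0 w2=0 clk=0 w4=0 w10=1
t2.Δ0 w9=0 w7=0 w5=0 w1=1 w0=1 w8=1 w3=0 w2=0 clk=0 w4=0 w10=1
t2.Δ1 w9=0 w7=0 w5=0 w1=1 w0=1 w8=1 w3=0 w2=0 clk=1 w4=0 w10=1
t2.Δ2 w9=0 w7=0 w5=0 w1=1 w0=1 w8=1 w3=0 w2=0 clk=1 w4=1 w10=1
t2.Δ3 w9=0 w7=0 w5=0 w1=1 w0=1 w8=1 w3=1 w2=1 clk=1 w4=1 w10=1
t2.Δ4 w9=1 w7=0 w5=0 w1=1 w0=1 w8=1 w3=1 w2=1 clk=1 w4=1 w10=1
t3.Δ0 w9=1 w7=0 w5=0 w1=1 w0=1 w8=1 w3=1 w2=1 clk=1 w4=1 w10=1
t3.Δ1 w9=1 w7=0 w5=0 w1=1 w0=1 w8=1 w3=1 w2=1 clk=0 w4=1 w10=1
t4.Δ0 w9=1 w7=0 w5=0 w1=1 w0=1 w8=1 w3=1 w2=1 clk=0 w4=1 w10=1
t4.Δ1 w9=1 w7=0 w5=0 w1=1 w0=1 w8=1 w3=1 w2=1 clk=1 w4=1 w10=1
t4.Δ2 w9=1 w7=0 w5=0 w1=1 w0=1 w8=1 w3=1 w2=1 clk=1 w4=0 w10=1
t4.Δ3 w9=1 w7=0 w5=0 w1=1 w0=1 w8=1 w3=0 w2=1 clk=1 w4=0 w10=1
t4.Δ4 w9=1 w7=0 w5=0 w1=1 w0=1 w8=1 w3=0 w2=0 clk=1 w4=0 w10=1
t4.Δ5 w9=0 w7=0 w5=0 w1=1 w0=1 w8=1 w3=0 w2=0 clk=1 w4=0 w10=1
t5.Δ0 w9=0 w7=0 w5=0 w1=1 w0=1 w8=1 w3=0 w2=0 clk=1 w4=0 w10=1
t5.Δ1 w9=0 w7=0 w5=0 w1=1 w0=1 w8=1 w3=0 w2=0 clk=0 w4=0 w10=1
t6.Δ0 w9=0 w7=0 w5=0 w1=1 w0=1 w8=1 w3=0 w2=0 clk=0 w4=0 w10=1
t6.Δ1 w9=0 w7=0 w5=0 w1=1 w0=1 w8=1 w3=0 w2=0 clk=1 w4=0 w10=1
t6.Δ2 w9=0 w7=0 w5=0 w1=1 w0=1 w8=1 w3=0 w2=0 clk=1 w4=1 w10=1
t6.Δ3 w9=0 w7=0 w5=0 w1=1 w0=1 w8=1 w3=1 w2=1 clk=1 w4=1 w10=1
t6.Δ4 w9=1 w7=0 w5=0 w1=1 w0=1 w8=1 w3=1 w2=1 clk=1 w4=1 w10=1
t7.Δ0 w9=1 w7=0 w5=0 w1=1 w0=1 w8=1 w3=1 w2=1 clk=1 w4=1 w10=1
t7.Δ1 w9=1 w7=0 w5=0 w1=1 w0=1 w8=1 w3=1 w2=1 clk=0 w4=1 w10=1
t8.Δ0 w9=1 w7=0 w5=0 w1=1 w0=1 w8=1 w3=1 w2=1 clk=0 w4=1 w10=1
t8.Δ1 w9=1 w7=0 w5=0 w1=1 w0=1 w8=1 w3=1 w2=1 clk=1 w4=1 w10=1
t8.Δ2 w9=1 w7=0 w5=0 w1=1 w0=1 w8=1 w3=1 w2=1 clk=1 w4=0 w10=1
t8.Δ3 w9=1 w7=0 w5=0 w1=1 w0=1 w8=1 w3=0 w2=1 clk=1 w4=0 w10=1
t8.Δ4 w9=1 w7=0 w5=0 w1=1 w0=1 w8=1 w3=0 w2=0 clk=1 w4=0 w10=1
t8.Δ5 w9=0 w7=0 w5=0 w1=1 w0=1 w8=1 w3=0 w2=0 clk=1 w4=0 w10=1
t9.Δ0 w9=0 w7=0 w5=0 w1=1 w0=1 w8=1 w3=0 w2=0 clk=1 w4=0 w10=1
t9.Δ1 w9=0 w7=0 w5=0 w1=1 w0=1 w8=1 w3=0 w2=0 clk=0 w4=0 w10=1
t10.Δ0 w9=0 w7=0 w5=0 w1=1 w0=1 w8=1 w3=0 w2=0 clk=0 w4=0 w10=1
t10.Δ1 w9=0 w7=0 w5=0 w1=1 w0=1 w8=1 w3=0 w2=0 clk=1 w4=0 w10=1
t10.Δ2 w9=0 w7=0 w5=0 w1=1 w0=1 w8=1 w3=0 w2=0 clk=1 w4=1 w10=1
t10.Δ3 w9=0 w7=0 w5=0 w1=1 w0=1 w8=1 w3=1 w2=1 clk=1 w4=1 w10=1
t10.Δ4 w9=1 w7=0 w5=0 w1=1 w0=1 w8=1 w3=1 w2=1 clk=1 w4=1 w10=1
t11.Δ0 w9=1 w7=0 w5=0 w1=1 w0=1 w8=1 w3=1 w2=1 clk=1 w4=1 w10=1
t11.Δ1 w9=1 w7=0 w5=0 w1=1 w0=1 w8=1 w3=1 w2=1 clk=0 w4=1 w10=1
t12.Δ0 w9=1 w7=0 w5=0 w1=1 w0=1 w8=1 w3=1 w2=1 clk=0 w4=1 w10=1
t12.Δ1 w9=1 w7=0 w5=0 w1=1 w0=1 w8=1 w3=1 w2=1 clk=1 w4=1 w10=1
t12.Δ2 w9=1 w7=0 w5=0 w1=1 w0=1 w8=1 w3=1 w2=1 clk=1 w4=0 w10=1
t12.Δ3 w9=1 w7=0 w5=0 w1=1 w0=1 w8=1 w3=0 w2=1 clk=1 w4=0 w10=1
t12.Δ4 w9=1 w7=0 w5=0 w1=1 w0=1 w8=1 w3=0 w2=0 clk=1 w4=0 w10=1
t12.Δ5 w9=0 w7=0 w5=0 w1=1 w0=1 w8=1 w3=0 w2=0 clk=1 w4=0 w10=1
t13.Δ0 w9=0 w7=0 w5=0 w1=1 w0=1 w8=1 w3=0 w2=0 clk=1 w4=0 w10=1
t13.Δ1 w9=0 w7=0 w5=0 w1=1 w0=1 w8=1 w3=0 w2=0 clk=0 w4=0 w10=1
t14.Δ0 w9=0 w7=0 w5=0 w1=1 w0=1 w8=1 w3=0 w2=0 clk=0 w4=0 w10=1
t14.Δ1 w9=0 w7=0 w5=0 w1=1 w0=1 w8=1 w3=0 w2=0 clk=1 w4=0 w10=1
t14.Δ2 w9=0 w7=0 w5=0 w1=1 w0=1 w8=1 w3=0 w2=0 clk=1 w4=1 w10=1
t14.Δ3 w9=0 w7=0 w5=0 w1=1 w0=1 w8=1 w3=1 w2=1 clk=1 w4=1 w10=1
t14.Δ4 w9=1 w7=0 w5=0 w1=1 w0=1 w8=1 w3=1 w2=1 clk=1 w4=1 w10=1
t15.Δ0 w9=1 w7=0 w5=0 w1=1 w0=1 w8=1 w3=1 w2=1 clk=1 w4=1 w10=1
t15.Δ1 w9=1 w7=0 w5=0 w1=1 w0=1 w8=1 w3=1 w2=1 clk=0 w4=1 w10=1
t16.Δ0 w9=1 w7=0 w5=0 w1=1 w0=1 w8=1 w3=1 w2=1 clk=0 w4=1 w10=1
t16.Δ1 w9=1 w7=0 w5=0 w1=1 w0=1 w8=1 w3=1 w2=1 clk=1 w4=1 w10=1
t16.Δ2 w9=1 w7=0 w5=0 w1=1 w0=1 w8=1 w3=1 w2=1 clk=1 w4=0 w10=1
t16.Δ3 w9=1 w7=0 w5=0 w1=1 w0=1 w8=1 w3=0 w2=1 clk=1 w4=0 w10=1
t16.Δ4 w9=1 w7=0 w5=0 w1=1 w0=1 w8=1 w3=0 w2=0 clk=1 w4=0 w10=1
t16.Δ5 w9=0 w7=0 w5=0 w1=1 w0=1 w8=1 w3=0 w2=0 clk=1 w4=0 w10=1
t17.Δ0 w9=0 w7=0 w5=0 w1=1 w0=1 w8=1 w3=0 w2=0 clk=1 w4=0 w10=1
t17.Δ1 w9=0 w7=0 w5=0 w1=1 w0=1 w8=1 w3=0 w2=0 clk=0 w4=0 w10=1
t18.Δ0 w9=0 w7=0 w5=0 w1=1 w0=1 w8=1 w3=0 w2=0 clk=0 w4=0 w10=1
t18.Δ1 w9=0 w7=0 w5=0 w1=1 w0=1 w8=1 w3=0 w2=0 clk=1 w4=0 w10=1
t18.Δ2 w9=0 w7=0 w5=0 w1=1 w0=1 w8=1 w3=0 w2=0 clk=1 w4=1 w10=1
t18.Δ3 w9=0 w7=0 w5=0 w1=1 w0=1 w8=1 w3=1 w2=1 clk=1 w4=1 w10=1
t18.Δ4 w9=1 w7=0 w5=0 w1=1 w0=1 w8=1 w3=1 w2=1 clk=1 w4=1 w10=1
t19.Δ0 w9=1 w7=0 w5=0 w1=1 w0=1 w8=1 w3=1 w2=1 clk=1 w4=1 w10=1
t19.Δ1 w9=1 w7=0 w5=0 w1=1 w0=1 w8=1 w3=1 w2=1 clk=0 w4=1 w10=1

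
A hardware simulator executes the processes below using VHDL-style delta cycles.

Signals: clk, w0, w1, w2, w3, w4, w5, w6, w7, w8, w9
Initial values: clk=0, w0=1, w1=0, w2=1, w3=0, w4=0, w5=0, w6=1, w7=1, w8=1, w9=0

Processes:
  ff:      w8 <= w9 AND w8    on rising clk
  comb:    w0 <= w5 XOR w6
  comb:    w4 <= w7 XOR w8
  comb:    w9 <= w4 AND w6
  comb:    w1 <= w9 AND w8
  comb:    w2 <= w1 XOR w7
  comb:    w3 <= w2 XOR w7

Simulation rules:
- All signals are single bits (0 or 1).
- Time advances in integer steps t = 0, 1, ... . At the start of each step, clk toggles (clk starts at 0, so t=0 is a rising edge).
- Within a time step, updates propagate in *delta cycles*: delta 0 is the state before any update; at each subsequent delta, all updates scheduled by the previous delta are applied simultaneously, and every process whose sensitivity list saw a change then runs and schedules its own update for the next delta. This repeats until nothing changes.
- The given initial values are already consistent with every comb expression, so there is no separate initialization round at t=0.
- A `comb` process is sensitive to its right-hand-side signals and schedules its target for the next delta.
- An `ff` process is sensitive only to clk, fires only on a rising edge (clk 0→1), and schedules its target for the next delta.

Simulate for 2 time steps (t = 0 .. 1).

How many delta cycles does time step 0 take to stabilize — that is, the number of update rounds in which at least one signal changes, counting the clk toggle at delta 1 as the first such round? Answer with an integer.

t=0 Δ0: clk=0 w4=0 w6=1 w7=1 w3=0 w5=0 w0=1 w9=0 w2=1 w8=1 w1=0
  Δ1: clk:0→1
  Δ2: w8:1→0
  Δ3: w4:0→1
  Δ4: w9:0→1
  (4Δ to stable)
t=1 Δ0: clk=1 w4=1 w6=1 w7=1 w3=0 w5=0 w0=1 w9=1 w2=1 w8=0 w1=0
  Δ1: clk:1→0
  (1Δ to stable)

4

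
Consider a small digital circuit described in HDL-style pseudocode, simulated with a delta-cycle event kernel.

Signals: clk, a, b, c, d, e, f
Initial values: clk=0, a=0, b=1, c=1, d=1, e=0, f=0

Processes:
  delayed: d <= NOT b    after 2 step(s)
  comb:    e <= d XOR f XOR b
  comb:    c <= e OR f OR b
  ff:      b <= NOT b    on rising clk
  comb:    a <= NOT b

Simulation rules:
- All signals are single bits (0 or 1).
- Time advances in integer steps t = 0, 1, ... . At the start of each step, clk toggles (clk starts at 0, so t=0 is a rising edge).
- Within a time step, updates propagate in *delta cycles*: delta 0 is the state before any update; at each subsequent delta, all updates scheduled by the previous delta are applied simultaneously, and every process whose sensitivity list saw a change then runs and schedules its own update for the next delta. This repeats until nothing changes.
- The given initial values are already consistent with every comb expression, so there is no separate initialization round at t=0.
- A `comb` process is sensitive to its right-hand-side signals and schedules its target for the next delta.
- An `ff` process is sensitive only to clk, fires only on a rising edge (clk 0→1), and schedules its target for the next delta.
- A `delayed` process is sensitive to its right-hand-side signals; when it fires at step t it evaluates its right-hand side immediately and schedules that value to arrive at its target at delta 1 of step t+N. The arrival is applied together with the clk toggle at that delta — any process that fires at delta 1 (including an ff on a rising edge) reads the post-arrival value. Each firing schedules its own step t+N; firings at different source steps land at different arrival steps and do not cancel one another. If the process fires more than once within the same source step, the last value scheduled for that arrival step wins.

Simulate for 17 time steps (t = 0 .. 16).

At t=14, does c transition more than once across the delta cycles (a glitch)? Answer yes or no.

no

t0.Δ0 clk=0 c=1 b=1 f=0 d=1 a=0 e=0
t0.Δ1 clk=1 c=1 b=1 f=0 d=1 a=0 e=0
t0.Δ2 clk=1 c=1 b=0 f=0 d=1 a=0 e=0
t0.Δ3 clk=1 c=0 b=0 f=0 d=1 a=1 e=1
t0.Δ4 clk=1 c=1 b=0 f=0 d=1 a=1 e=1
t1.Δ0 clk=1 c=1 b=0 f=0 d=1 a=1 e=1
t1.Δ1 clk=0 c=1 b=0 f=0 d=1 a=1 e=1
t2.Δ0 clk=0 c=1 b=0 f=0 d=1 a=1 e=1
t2.Δ1 clk=1 c=1 b=0 f=0 d=1 a=1 e=1
t2.Δ2 clk=1 c=1 b=1 f=0 d=1 a=1 e=1
t2.Δ3 clk=1 c=1 b=1 f=0 d=1 a=0 e=0
t3.Δ0 clk=1 c=1 b=1 f=0 d=1 a=0 e=0
t3.Δ1 clk=0 c=1 b=1 f=0 d=1 a=0 e=0
t4.Δ0 clk=0 c=1 b=1 f=0 d=1 a=0 e=0
t4.Δ1 clk=1 c=1 b=1 f=0 d=0 a=0 e=0
t4.Δ2 clk=1 c=1 b=0 f=0 d=0 a=0 e=1
t4.Δ3 clk=1 c=1 b=0 f=0 d=0 a=1 e=0
t4.Δ4 clk=1 c=0 b=0 f=0 d=0 a=1 e=0
t5.Δ0 clk=1 c=0 b=0 f=0 d=0 a=1 e=0
t5.Δ1 clk=0 c=0 b=0 f=0 d=0 a=1 e=0
t6.Δ0 clk=0 c=0 b=0 f=0 d=0 a=1 e=0
t6.Δ1 clk=1 c=0 b=0 f=0 d=1 a=1 e=0
t6.Δ2 clk=1 c=0 b=1 f=0 d=1 a=1 e=1
t6.Δ3 clk=1 c=1 b=1 f=0 d=1 a=0 e=0
t7.Δ0 clk=1 c=1 b=1 f=0 d=1 a=0 e=0
t7.Δ1 clk=0 c=1 b=1 f=0 d=1 a=0 e=0
t8.Δ0 clk=0 c=1 b=1 f=0 d=1 a=0 e=0
t8.Δ1 clk=1 c=1 b=1 f=0 d=0 a=0 e=0
t8.Δ2 clk=1 c=1 b=0 f=0 d=0 a=0 e=1
t8.Δ3 clk=1 c=1 b=0 f=0 d=0 a=1 e=0
t8.Δ4 clk=1 c=0 b=0 f=0 d=0 a=1 e=0
t9.Δ0 clk=1 c=0 b=0 f=0 d=0 a=1 e=0
t9.Δ1 clk=0 c=0 b=0 f=0 d=0 a=1 e=0
t10.Δ0 clk=0 c=0 b=0 f=0 d=0 a=1 e=0
t10.Δ1 clk=1 c=0 b=0 f=0 d=1 a=1 e=0
t10.Δ2 clk=1 c=0 b=1 f=0 d=1 a=1 e=1
t10.Δ3 clk=1 c=1 b=1 f=0 d=1 a=0 e=0
t11.Δ0 clk=1 c=1 b=1 f=0 d=1 a=0 e=0
t11.Δ1 clk=0 c=1 b=1 f=0 d=1 a=0 e=0
t12.Δ0 clk=0 c=1 b=1 f=0 d=1 a=0 e=0
t12.Δ1 clk=1 c=1 b=1 f=0 d=0 a=0 e=0
t12.Δ2 clk=1 c=1 b=0 f=0 d=0 a=0 e=1
t12.Δ3 clk=1 c=1 b=0 f=0 d=0 a=1 e=0
t12.Δ4 clk=1 c=0 b=0 f=0 d=0 a=1 e=0
t13.Δ0 clk=1 c=0 b=0 f=0 d=0 a=1 e=0
t13.Δ1 clk=0 c=0 b=0 f=0 d=0 a=1 e=0
t14.Δ0 clk=0 c=0 b=0 f=0 d=0 a=1 e=0
t14.Δ1 clk=1 c=0 b=0 f=0 d=1 a=1 e=0
t14.Δ2 clk=1 c=0 b=1 f=0 d=1 a=1 e=1
t14.Δ3 clk=1 c=1 b=1 f=0 d=1 a=0 e=0
t15.Δ0 clk=1 c=1 b=1 f=0 d=1 a=0 e=0
t15.Δ1 clk=0 c=1 b=1 f=0 d=1 a=0 e=0
t16.Δ0 clk=0 c=1 b=1 f=0 d=1 a=0 e=0
t16.Δ1 clk=1 c=1 b=1 f=0 d=0 a=0 e=0
t16.Δ2 clk=1 c=1 b=0 f=0 d=0 a=0 e=1
t16.Δ3 clk=1 c=1 b=0 f=0 d=0 a=1 e=0
t16.Δ4 clk=1 c=0 b=0 f=0 d=0 a=1 e=0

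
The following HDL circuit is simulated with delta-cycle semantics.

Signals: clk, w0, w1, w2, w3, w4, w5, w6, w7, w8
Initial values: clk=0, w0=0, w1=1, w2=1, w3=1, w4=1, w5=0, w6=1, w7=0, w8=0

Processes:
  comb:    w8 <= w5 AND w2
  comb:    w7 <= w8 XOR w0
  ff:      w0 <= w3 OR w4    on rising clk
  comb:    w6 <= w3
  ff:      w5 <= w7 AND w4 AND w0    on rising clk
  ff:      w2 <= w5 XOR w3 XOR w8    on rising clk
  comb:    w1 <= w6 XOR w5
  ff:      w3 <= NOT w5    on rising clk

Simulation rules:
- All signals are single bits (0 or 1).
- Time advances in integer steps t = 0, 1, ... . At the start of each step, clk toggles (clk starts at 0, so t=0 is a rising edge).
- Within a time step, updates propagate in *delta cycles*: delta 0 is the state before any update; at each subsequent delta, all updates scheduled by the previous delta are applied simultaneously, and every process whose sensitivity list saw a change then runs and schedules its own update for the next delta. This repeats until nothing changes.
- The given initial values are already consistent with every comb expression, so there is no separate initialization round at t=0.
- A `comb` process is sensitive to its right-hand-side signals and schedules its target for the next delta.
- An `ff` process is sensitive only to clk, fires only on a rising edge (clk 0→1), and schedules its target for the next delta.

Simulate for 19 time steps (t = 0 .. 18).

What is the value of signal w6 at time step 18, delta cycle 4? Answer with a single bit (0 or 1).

0

t=0 Δ0: w2=1 w1=1 w0=0 w3=1 w4=1 clk=0 w5=0 w6=1 w8=0 w7=0
  Δ1: clk:0→1
  Δ2: w0:0→1
  Δ3: w7:0→1
  (3Δ to stable)
t=1 Δ0: w2=1 w1=1 w0=1 w3=1 w4=1 clk=1 w5=0 w6=1 w8=0 w7=1
  Δ1: clk:1→0
  (1Δ to stable)
t=2 Δ0: w2=1 w1=1 w0=1 w3=1 w4=1 clk=0 w5=0 w6=1 w8=0 w7=1
  Δ1: clk:0→1
  Δ2: w5:0→1
  Δ3: w1:1→0, w8:0→1
  Δ4: w7:1→0
  (4Δ to stable)
t=3 Δ0: w2=1 w1=0 w0=1 w3=1 w4=1 clk=1 w5=1 w6=1 w8=1 w7=0
  Δ1: clk:1→0
  (1Δ to stable)
t=4 Δ0: w2=1 w1=0 w0=1 w3=1 w4=1 clk=0 w5=1 w6=1 w8=1 w7=0
  Δ1: clk:0→1
  Δ2: w3:1→0, w5:1→0
  Δ3: w1:0→1, w6:1→0, w8:1→0
  Δ4: w1:1→0, w7:0→1
  (4Δ to stable)
t=5 Δ0: w2=1 w1=0 w0=1 w3=0 w4=1 clk=1 w5=0 w6=0 w8=0 w7=1
  Δ1: clk:1→0
  (1Δ to stable)
t=6 Δ0: w2=1 w1=0 w0=1 w3=0 w4=1 clk=0 w5=0 w6=0 w8=0 w7=1
  Δ1: clk:0→1
  Δ2: w2:1→0, w3:0→1, w5:0→1
  Δ3: w1:0→1, w6:0→1
  Δ4: w1:1→0
  (4Δ to stable)
t=7 Δ0: w2=0 w1=0 w0=1 w3=1 w4=1 clk=1 w5=1 w6=1 w8=0 w7=1
  Δ1: clk:1→0
  (1Δ to stable)
t=8 Δ0: w2=0 w1=0 w0=1 w3=1 w4=1 clk=0 w5=1 w6=1 w8=0 w7=1
  Δ1: clk:0→1
  Δ2: w3:1→0
  Δ3: w6:1→0
  Δ4: w1:0→1
  (4Δ to stable)
t=9 Δ0: w2=0 w1=1 w0=1 w3=0 w4=1 clk=1 w5=1 w6=0 w8=0 w7=1
  Δ1: clk:1→0
  (1Δ to stable)
t=10 Δ0: w2=0 w1=1 w0=1 w3=0 w4=1 clk=0 w5=1 w6=0 w8=0 w7=1
  Δ1: clk:0→1
  Δ2: w2:0→1
  Δ3: w8:0→1
  Δ4: w7:1→0
  (4Δ to stable)
t=11 Δ0: w2=1 w1=1 w0=1 w3=0 w4=1 clk=1 w5=1 w6=0 w8=1 w7=0
  Δ1: clk:1→0
  (1Δ to stable)
t=12 Δ0: w2=1 w1=1 w0=1 w3=0 w4=1 clk=0 w5=1 w6=0 w8=1 w7=0
  Δ1: clk:0→1
  Δ2: w2:1→0, w5:1→0
  Δ3: w1:1→0, w8:1→0
  Δ4: w7:0→1
  (4Δ to stable)
t=13 Δ0: w2=0 w1=0 w0=1 w3=0 w4=1 clk=1 w5=0 w6=0 w8=0 w7=1
  Δ1: clk:1→0
  (1Δ to stable)
t=14 Δ0: w2=0 w1=0 w0=1 w3=0 w4=1 clk=0 w5=0 w6=0 w8=0 w7=1
  Δ1: clk:0→1
  Δ2: w3:0→1, w5:0→1
  Δ3: w1:0→1, w6:0→1
  Δ4: w1:1→0
  (4Δ to stable)
t=15 Δ0: w2=0 w1=0 w0=1 w3=1 w4=1 clk=1 w5=1 w6=1 w8=0 w7=1
  Δ1: clk:1→0
  (1Δ to stable)
t=16 Δ0: w2=0 w1=0 w0=1 w3=1 w4=1 clk=0 w5=1 w6=1 w8=0 w7=1
  Δ1: clk:0→1
  Δ2: w3:1→0
  Δ3: w6:1→0
  Δ4: w1:0→1
  (4Δ to stable)
t=17 Δ0: w2=0 w1=1 w0=1 w3=0 w4=1 clk=1 w5=1 w6=0 w8=0 w7=1
  Δ1: clk:1→0
  (1Δ to stable)
t=18 Δ0: w2=0 w1=1 w0=1 w3=0 w4=1 clk=0 w5=1 w6=0 w8=0 w7=1
  Δ1: clk:0→1
  Δ2: w2:0→1
  Δ3: w8:0→1
  Δ4: w7:1→0
  (4Δ to stable)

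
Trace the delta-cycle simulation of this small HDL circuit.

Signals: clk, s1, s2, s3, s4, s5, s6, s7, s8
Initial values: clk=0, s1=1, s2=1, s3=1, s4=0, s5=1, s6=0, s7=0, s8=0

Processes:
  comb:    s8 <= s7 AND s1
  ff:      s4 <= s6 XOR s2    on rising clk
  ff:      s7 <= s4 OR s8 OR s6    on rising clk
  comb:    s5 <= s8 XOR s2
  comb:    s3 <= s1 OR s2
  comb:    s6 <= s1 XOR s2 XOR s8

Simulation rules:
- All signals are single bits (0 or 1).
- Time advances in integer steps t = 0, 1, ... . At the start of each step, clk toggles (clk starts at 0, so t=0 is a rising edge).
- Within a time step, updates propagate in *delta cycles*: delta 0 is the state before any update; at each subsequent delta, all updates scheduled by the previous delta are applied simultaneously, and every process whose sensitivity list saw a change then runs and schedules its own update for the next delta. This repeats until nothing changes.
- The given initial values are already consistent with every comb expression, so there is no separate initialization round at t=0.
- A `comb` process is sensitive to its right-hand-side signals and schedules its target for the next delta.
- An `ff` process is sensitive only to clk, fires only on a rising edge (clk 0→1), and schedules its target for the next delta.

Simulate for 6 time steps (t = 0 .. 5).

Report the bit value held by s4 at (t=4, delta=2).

0

t=0 Δ0: clk=0 s3=1 s7=0 s1=1 s4=0 s6=0 s5=1 s8=0 s2=1
  Δ1: clk:0→1
  Δ2: s4:0→1
  (2Δ to stable)
t=1 Δ0: clk=1 s3=1 s7=0 s1=1 s4=1 s6=0 s5=1 s8=0 s2=1
  Δ1: clk:1→0
  (1Δ to stable)
t=2 Δ0: clk=0 s3=1 s7=0 s1=1 s4=1 s6=0 s5=1 s8=0 s2=1
  Δ1: clk:0→1
  Δ2: s7:0→1
  Δ3: s8:0→1
  Δ4: s6:0→1, s5:1→0
  (4Δ to stable)
t=3 Δ0: clk=1 s3=1 s7=1 s1=1 s4=1 s6=1 s5=0 s8=1 s2=1
  Δ1: clk:1→0
  (1Δ to stable)
t=4 Δ0: clk=0 s3=1 s7=1 s1=1 s4=1 s6=1 s5=0 s8=1 s2=1
  Δ1: clk:0→1
  Δ2: s4:1→0
  (2Δ to stable)
t=5 Δ0: clk=1 s3=1 s7=1 s1=1 s4=0 s6=1 s5=0 s8=1 s2=1
  Δ1: clk:1→0
  (1Δ to stable)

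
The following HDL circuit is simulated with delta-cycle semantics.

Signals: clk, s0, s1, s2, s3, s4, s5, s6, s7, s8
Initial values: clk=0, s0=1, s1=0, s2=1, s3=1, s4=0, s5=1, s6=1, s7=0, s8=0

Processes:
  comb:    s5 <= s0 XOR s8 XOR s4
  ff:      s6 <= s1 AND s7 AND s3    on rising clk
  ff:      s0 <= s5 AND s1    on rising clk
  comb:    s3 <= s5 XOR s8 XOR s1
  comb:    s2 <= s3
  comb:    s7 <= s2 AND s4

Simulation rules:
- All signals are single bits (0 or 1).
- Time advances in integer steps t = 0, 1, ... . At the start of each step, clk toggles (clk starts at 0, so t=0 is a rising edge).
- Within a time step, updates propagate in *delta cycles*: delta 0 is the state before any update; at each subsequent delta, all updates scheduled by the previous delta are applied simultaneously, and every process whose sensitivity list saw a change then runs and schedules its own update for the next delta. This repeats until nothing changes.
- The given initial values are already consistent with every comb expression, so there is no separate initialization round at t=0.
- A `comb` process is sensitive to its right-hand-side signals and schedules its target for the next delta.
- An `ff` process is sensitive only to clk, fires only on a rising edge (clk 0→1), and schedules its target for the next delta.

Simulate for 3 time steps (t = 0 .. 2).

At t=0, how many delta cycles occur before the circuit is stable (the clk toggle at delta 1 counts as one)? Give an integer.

t0.Δ0 s0=1 s4=0 s8=0 s1=0 s7=0 clk=0 s6=1 s3=1 s2=1 s5=1
t0.Δ1 s0=1 s4=0 s8=0 s1=0 s7=0 clk=1 s6=1 s3=1 s2=1 s5=1
t0.Δ2 s0=0 s4=0 s8=0 s1=0 s7=0 clk=1 s6=0 s3=1 s2=1 s5=1
t0.Δ3 s0=0 s4=0 s8=0 s1=0 s7=0 clk=1 s6=0 s3=1 s2=1 s5=0
t0.Δ4 s0=0 s4=0 s8=0 s1=0 s7=0 clk=1 s6=0 s3=0 s2=1 s5=0
t0.Δ5 s0=0 s4=0 s8=0 s1=0 s7=0 clk=1 s6=0 s3=0 s2=0 s5=0
t1.Δ0 s0=0 s4=0 s8=0 s1=0 s7=0 clk=1 s6=0 s3=0 s2=0 s5=0
t1.Δ1 s0=0 s4=0 s8=0 s1=0 s7=0 clk=0 s6=0 s3=0 s2=0 s5=0
t2.Δ0 s0=0 s4=0 s8=0 s1=0 s7=0 clk=0 s6=0 s3=0 s2=0 s5=0
t2.Δ1 s0=0 s4=0 s8=0 s1=0 s7=0 clk=1 s6=0 s3=0 s2=0 s5=0

5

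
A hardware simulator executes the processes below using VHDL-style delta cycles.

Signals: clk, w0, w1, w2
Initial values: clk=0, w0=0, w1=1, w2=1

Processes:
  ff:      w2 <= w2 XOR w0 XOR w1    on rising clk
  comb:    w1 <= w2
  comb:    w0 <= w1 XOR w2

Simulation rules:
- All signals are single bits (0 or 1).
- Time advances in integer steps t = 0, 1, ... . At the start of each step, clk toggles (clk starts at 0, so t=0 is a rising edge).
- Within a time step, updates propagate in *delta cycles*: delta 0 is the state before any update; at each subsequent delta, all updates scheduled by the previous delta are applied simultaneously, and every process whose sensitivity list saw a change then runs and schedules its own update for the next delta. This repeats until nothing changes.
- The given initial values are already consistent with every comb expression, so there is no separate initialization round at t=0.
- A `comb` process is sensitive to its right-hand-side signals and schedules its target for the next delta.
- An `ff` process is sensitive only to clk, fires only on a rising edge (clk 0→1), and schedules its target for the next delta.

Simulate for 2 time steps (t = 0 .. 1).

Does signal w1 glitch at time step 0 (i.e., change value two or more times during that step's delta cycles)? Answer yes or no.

[bits: w1,w0,clk,w2]
t=0: Δ0=1001 Δ1=1011 Δ2=1010 Δ3=0110 Δ4=0010 | 4Δ
t=1: Δ0=0010 Δ1=0000 | 1Δ

no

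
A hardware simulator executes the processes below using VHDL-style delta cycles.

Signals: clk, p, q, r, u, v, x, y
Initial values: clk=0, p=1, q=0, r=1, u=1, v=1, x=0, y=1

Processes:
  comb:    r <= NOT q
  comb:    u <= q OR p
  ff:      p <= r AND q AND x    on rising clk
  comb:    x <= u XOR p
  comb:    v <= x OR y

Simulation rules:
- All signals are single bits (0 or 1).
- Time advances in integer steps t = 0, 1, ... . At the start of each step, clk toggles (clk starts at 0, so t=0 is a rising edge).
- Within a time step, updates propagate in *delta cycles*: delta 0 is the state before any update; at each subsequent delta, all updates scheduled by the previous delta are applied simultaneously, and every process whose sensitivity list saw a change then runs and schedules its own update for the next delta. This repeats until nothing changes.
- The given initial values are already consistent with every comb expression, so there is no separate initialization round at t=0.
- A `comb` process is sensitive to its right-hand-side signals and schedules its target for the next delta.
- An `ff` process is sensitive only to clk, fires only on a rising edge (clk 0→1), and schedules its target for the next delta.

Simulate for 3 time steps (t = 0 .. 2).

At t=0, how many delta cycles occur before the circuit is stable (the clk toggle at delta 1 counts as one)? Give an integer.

4

t0.Δ0 y=1 r=1 x=0 v=1 u=1 p=1 q=0 clk=0
t0.Δ1 y=1 r=1 x=0 v=1 u=1 p=1 q=0 clk=1
t0.Δ2 y=1 r=1 x=0 v=1 u=1 p=0 q=0 clk=1
t0.Δ3 y=1 r=1 x=1 v=1 u=0 p=0 q=0 clk=1
t0.Δ4 y=1 r=1 x=0 v=1 u=0 p=0 q=0 clk=1
t1.Δ0 y=1 r=1 x=0 v=1 u=0 p=0 q=0 clk=1
t1.Δ1 y=1 r=1 x=0 v=1 u=0 p=0 q=0 clk=0
t2.Δ0 y=1 r=1 x=0 v=1 u=0 p=0 q=0 clk=0
t2.Δ1 y=1 r=1 x=0 v=1 u=0 p=0 q=0 clk=1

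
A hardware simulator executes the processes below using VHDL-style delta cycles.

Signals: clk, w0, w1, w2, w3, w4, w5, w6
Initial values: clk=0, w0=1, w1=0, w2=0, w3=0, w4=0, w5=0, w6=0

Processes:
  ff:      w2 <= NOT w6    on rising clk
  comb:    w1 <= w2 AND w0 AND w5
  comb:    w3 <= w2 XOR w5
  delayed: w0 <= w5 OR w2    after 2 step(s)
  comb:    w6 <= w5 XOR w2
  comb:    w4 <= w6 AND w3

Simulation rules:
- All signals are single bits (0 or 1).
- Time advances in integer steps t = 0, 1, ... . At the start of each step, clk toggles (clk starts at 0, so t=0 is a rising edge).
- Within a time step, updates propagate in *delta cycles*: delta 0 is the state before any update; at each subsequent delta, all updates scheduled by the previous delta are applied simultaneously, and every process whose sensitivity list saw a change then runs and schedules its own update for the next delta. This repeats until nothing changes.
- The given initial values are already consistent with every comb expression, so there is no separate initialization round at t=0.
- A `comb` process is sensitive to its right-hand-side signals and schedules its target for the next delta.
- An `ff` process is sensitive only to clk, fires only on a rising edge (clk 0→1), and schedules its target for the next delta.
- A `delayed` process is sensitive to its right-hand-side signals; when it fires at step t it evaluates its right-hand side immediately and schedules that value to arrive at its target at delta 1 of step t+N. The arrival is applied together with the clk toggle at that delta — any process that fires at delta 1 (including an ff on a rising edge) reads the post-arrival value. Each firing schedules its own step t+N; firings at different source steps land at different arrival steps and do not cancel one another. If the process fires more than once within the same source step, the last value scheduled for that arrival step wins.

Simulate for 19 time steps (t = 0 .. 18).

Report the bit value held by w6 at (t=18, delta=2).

t=0 Δ0: w4=0 clk=0 w3=0 w2=0 w1=0 w6=0 w0=1 w5=0
  Δ1: clk:0→1
  Δ2: w2:0→1
  Δ3: w3:0→1, w6:0→1
  Δ4: w4:0→1
  (4Δ to stable)
t=1 Δ0: w4=1 clk=1 w3=1 w2=1 w1=0 w6=1 w0=1 w5=0
  Δ1: clk:1→0
  (1Δ to stable)
t=2 Δ0: w4=1 clk=0 w3=1 w2=1 w1=0 w6=1 w0=1 w5=0
  Δ1: clk:0→1
  Δ2: w2:1→0
  Δ3: w3:1→0, w6:1→0
  Δ4: w4:1→0
  (4Δ to stable)
t=3 Δ0: w4=0 clk=1 w3=0 w2=0 w1=0 w6=0 w0=1 w5=0
  Δ1: clk:1→0
  (1Δ to stable)
t=4 Δ0: w4=0 clk=0 w3=0 w2=0 w1=0 w6=0 w0=1 w5=0
  Δ1: clk:0→1, w0:1→0
  Δ2: w2:0→1
  Δ3: w3:0→1, w6:0→1
  Δ4: w4:0→1
  (4Δ to stable)
t=5 Δ0: w4=1 clk=1 w3=1 w2=1 w1=0 w6=1 w0=0 w5=0
  Δ1: clk:1→0
  (1Δ to stable)
t=6 Δ0: w4=1 clk=0 w3=1 w2=1 w1=0 w6=1 w0=0 w5=0
  Δ1: clk:0→1, w0:0→1
  Δ2: w2:1→0
  Δ3: w3:1→0, w6:1→0
  Δ4: w4:1→0
  (4Δ to stable)
t=7 Δ0: w4=0 clk=1 w3=0 w2=0 w1=0 w6=0 w0=1 w5=0
  Δ1: clk:1→0
  (1Δ to stable)
t=8 Δ0: w4=0 clk=0 w3=0 w2=0 w1=0 w6=0 w0=1 w5=0
  Δ1: clk:0→1, w0:1→0
  Δ2: w2:0→1
  Δ3: w3:0→1, w6:0→1
  Δ4: w4:0→1
  (4Δ to stable)
t=9 Δ0: w4=1 clk=1 w3=1 w2=1 w1=0 w6=1 w0=0 w5=0
  Δ1: clk:1→0
  (1Δ to stable)
t=10 Δ0: w4=1 clk=0 w3=1 w2=1 w1=0 w6=1 w0=0 w5=0
  Δ1: clk:0→1, w0:0→1
  Δ2: w2:1→0
  Δ3: w3:1→0, w6:1→0
  Δ4: w4:1→0
  (4Δ to stable)
t=11 Δ0: w4=0 clk=1 w3=0 w2=0 w1=0 w6=0 w0=1 w5=0
  Δ1: clk:1→0
  (1Δ to stable)
t=12 Δ0: w4=0 clk=0 w3=0 w2=0 w1=0 w6=0 w0=1 w5=0
  Δ1: clk:0→1, w0:1→0
  Δ2: w2:0→1
  Δ3: w3:0→1, w6:0→1
  Δ4: w4:0→1
  (4Δ to stable)
t=13 Δ0: w4=1 clk=1 w3=1 w2=1 w1=0 w6=1 w0=0 w5=0
  Δ1: clk:1→0
  (1Δ to stable)
t=14 Δ0: w4=1 clk=0 w3=1 w2=1 w1=0 w6=1 w0=0 w5=0
  Δ1: clk:0→1, w0:0→1
  Δ2: w2:1→0
  Δ3: w3:1→0, w6:1→0
  Δ4: w4:1→0
  (4Δ to stable)
t=15 Δ0: w4=0 clk=1 w3=0 w2=0 w1=0 w6=0 w0=1 w5=0
  Δ1: clk:1→0
  (1Δ to stable)
t=16 Δ0: w4=0 clk=0 w3=0 w2=0 w1=0 w6=0 w0=1 w5=0
  Δ1: clk:0→1, w0:1→0
  Δ2: w2:0→1
  Δ3: w3:0→1, w6:0→1
  Δ4: w4:0→1
  (4Δ to stable)
t=17 Δ0: w4=1 clk=1 w3=1 w2=1 w1=0 w6=1 w0=0 w5=0
  Δ1: clk:1→0
  (1Δ to stable)
t=18 Δ0: w4=1 clk=0 w3=1 w2=1 w1=0 w6=1 w0=0 w5=0
  Δ1: clk:0→1, w0:0→1
  Δ2: w2:1→0
  Δ3: w3:1→0, w6:1→0
  Δ4: w4:1→0
  (4Δ to stable)

1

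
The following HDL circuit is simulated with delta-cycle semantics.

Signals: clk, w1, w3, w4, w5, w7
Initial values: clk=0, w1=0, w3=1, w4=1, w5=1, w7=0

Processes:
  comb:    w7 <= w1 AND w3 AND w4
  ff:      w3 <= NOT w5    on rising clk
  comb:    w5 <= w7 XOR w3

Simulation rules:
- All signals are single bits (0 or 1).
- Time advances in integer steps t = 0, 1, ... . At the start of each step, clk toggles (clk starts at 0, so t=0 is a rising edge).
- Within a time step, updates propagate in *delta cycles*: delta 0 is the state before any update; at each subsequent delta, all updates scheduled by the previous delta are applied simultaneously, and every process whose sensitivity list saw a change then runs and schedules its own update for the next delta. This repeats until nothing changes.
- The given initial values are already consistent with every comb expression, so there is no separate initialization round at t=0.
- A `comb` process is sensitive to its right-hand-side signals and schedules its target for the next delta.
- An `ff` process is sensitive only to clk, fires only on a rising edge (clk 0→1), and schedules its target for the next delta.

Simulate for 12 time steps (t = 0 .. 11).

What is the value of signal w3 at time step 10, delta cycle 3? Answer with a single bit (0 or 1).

1

t0.Δ0 clk=0 w3=1 w4=1 w7=0 w5=1 w1=0
t0.Δ1 clk=1 w3=1 w4=1 w7=0 w5=1 w1=0
t0.Δ2 clk=1 w3=0 w4=1 w7=0 w5=1 w1=0
t0.Δ3 clk=1 w3=0 w4=1 w7=0 w5=0 w1=0
t1.Δ0 clk=1 w3=0 w4=1 w7=0 w5=0 w1=0
t1.Δ1 clk=0 w3=0 w4=1 w7=0 w5=0 w1=0
t2.Δ0 clk=0 w3=0 w4=1 w7=0 w5=0 w1=0
t2.Δ1 clk=1 w3=0 w4=1 w7=0 w5=0 w1=0
t2.Δ2 clk=1 w3=1 w4=1 w7=0 w5=0 w1=0
t2.Δ3 clk=1 w3=1 w4=1 w7=0 w5=1 w1=0
t3.Δ0 clk=1 w3=1 w4=1 w7=0 w5=1 w1=0
t3.Δ1 clk=0 w3=1 w4=1 w7=0 w5=1 w1=0
t4.Δ0 clk=0 w3=1 w4=1 w7=0 w5=1 w1=0
t4.Δ1 clk=1 w3=1 w4=1 w7=0 w5=1 w1=0
t4.Δ2 clk=1 w3=0 w4=1 w7=0 w5=1 w1=0
t4.Δ3 clk=1 w3=0 w4=1 w7=0 w5=0 w1=0
t5.Δ0 clk=1 w3=0 w4=1 w7=0 w5=0 w1=0
t5.Δ1 clk=0 w3=0 w4=1 w7=0 w5=0 w1=0
t6.Δ0 clk=0 w3=0 w4=1 w7=0 w5=0 w1=0
t6.Δ1 clk=1 w3=0 w4=1 w7=0 w5=0 w1=0
t6.Δ2 clk=1 w3=1 w4=1 w7=0 w5=0 w1=0
t6.Δ3 clk=1 w3=1 w4=1 w7=0 w5=1 w1=0
t7.Δ0 clk=1 w3=1 w4=1 w7=0 w5=1 w1=0
t7.Δ1 clk=0 w3=1 w4=1 w7=0 w5=1 w1=0
t8.Δ0 clk=0 w3=1 w4=1 w7=0 w5=1 w1=0
t8.Δ1 clk=1 w3=1 w4=1 w7=0 w5=1 w1=0
t8.Δ2 clk=1 w3=0 w4=1 w7=0 w5=1 w1=0
t8.Δ3 clk=1 w3=0 w4=1 w7=0 w5=0 w1=0
t9.Δ0 clk=1 w3=0 w4=1 w7=0 w5=0 w1=0
t9.Δ1 clk=0 w3=0 w4=1 w7=0 w5=0 w1=0
t10.Δ0 clk=0 w3=0 w4=1 w7=0 w5=0 w1=0
t10.Δ1 clk=1 w3=0 w4=1 w7=0 w5=0 w1=0
t10.Δ2 clk=1 w3=1 w4=1 w7=0 w5=0 w1=0
t10.Δ3 clk=1 w3=1 w4=1 w7=0 w5=1 w1=0
t11.Δ0 clk=1 w3=1 w4=1 w7=0 w5=1 w1=0
t11.Δ1 clk=0 w3=1 w4=1 w7=0 w5=1 w1=0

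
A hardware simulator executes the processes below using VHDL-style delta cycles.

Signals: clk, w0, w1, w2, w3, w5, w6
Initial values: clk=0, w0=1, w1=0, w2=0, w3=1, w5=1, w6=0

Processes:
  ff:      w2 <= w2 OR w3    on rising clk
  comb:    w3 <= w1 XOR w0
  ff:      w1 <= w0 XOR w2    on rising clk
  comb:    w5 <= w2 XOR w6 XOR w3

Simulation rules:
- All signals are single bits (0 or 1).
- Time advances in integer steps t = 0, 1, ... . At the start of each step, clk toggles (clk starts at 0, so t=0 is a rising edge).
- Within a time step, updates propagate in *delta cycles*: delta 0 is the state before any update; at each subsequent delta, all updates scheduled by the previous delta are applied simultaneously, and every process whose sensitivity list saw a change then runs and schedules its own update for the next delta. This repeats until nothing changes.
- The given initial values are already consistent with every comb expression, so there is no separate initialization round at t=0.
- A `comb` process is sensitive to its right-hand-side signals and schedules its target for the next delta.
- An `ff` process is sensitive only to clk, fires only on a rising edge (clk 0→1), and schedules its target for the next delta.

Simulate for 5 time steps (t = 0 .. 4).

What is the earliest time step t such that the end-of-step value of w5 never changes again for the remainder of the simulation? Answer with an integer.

t0.Δ0 w3=1 w1=0 w6=0 w2=0 w0=1 w5=1 clk=0
t0.Δ1 w3=1 w1=0 w6=0 w2=0 w0=1 w5=1 clk=1
t0.Δ2 w3=1 w1=1 w6=0 w2=1 w0=1 w5=1 clk=1
t0.Δ3 w3=0 w1=1 w6=0 w2=1 w0=1 w5=0 clk=1
t0.Δ4 w3=0 w1=1 w6=0 w2=1 w0=1 w5=1 clk=1
t1.Δ0 w3=0 w1=1 w6=0 w2=1 w0=1 w5=1 clk=1
t1.Δ1 w3=0 w1=1 w6=0 w2=1 w0=1 w5=1 clk=0
t2.Δ0 w3=0 w1=1 w6=0 w2=1 w0=1 w5=1 clk=0
t2.Δ1 w3=0 w1=1 w6=0 w2=1 w0=1 w5=1 clk=1
t2.Δ2 w3=0 w1=0 w6=0 w2=1 w0=1 w5=1 clk=1
t2.Δ3 w3=1 w1=0 w6=0 w2=1 w0=1 w5=1 clk=1
t2.Δ4 w3=1 w1=0 w6=0 w2=1 w0=1 w5=0 clk=1
t3.Δ0 w3=1 w1=0 w6=0 w2=1 w0=1 w5=0 clk=1
t3.Δ1 w3=1 w1=0 w6=0 w2=1 w0=1 w5=0 clk=0
t4.Δ0 w3=1 w1=0 w6=0 w2=1 w0=1 w5=0 clk=0
t4.Δ1 w3=1 w1=0 w6=0 w2=1 w0=1 w5=0 clk=1

2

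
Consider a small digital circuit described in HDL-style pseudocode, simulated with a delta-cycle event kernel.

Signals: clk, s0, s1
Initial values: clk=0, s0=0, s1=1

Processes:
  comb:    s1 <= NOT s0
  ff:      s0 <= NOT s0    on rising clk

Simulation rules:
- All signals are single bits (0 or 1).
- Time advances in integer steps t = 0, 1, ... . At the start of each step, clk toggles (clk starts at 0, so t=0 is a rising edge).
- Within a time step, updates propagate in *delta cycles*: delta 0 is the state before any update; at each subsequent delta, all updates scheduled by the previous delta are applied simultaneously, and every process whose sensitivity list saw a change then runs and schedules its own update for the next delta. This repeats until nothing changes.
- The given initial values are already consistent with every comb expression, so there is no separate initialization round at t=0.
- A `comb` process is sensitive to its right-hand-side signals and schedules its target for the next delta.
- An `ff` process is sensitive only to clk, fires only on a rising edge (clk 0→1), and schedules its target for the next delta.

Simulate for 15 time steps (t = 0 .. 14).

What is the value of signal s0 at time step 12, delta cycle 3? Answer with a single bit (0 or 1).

[bits: s1,clk,s0]
t=0: Δ0=100 Δ1=110 Δ2=111 Δ3=011 | 3Δ
t=1: Δ0=011 Δ1=001 | 1Δ
t=2: Δ0=001 Δ1=011 Δ2=010 Δ3=110 | 3Δ
t=3: Δ0=110 Δ1=100 | 1Δ
t=4: Δ0=100 Δ1=110 Δ2=111 Δ3=011 | 3Δ
t=5: Δ0=011 Δ1=001 | 1Δ
t=6: Δ0=001 Δ1=011 Δ2=010 Δ3=110 | 3Δ
t=7: Δ0=110 Δ1=100 | 1Δ
t=8: Δ0=100 Δ1=110 Δ2=111 Δ3=011 | 3Δ
t=9: Δ0=011 Δ1=001 | 1Δ
t=10: Δ0=001 Δ1=011 Δ2=010 Δ3=110 | 3Δ
t=11: Δ0=110 Δ1=100 | 1Δ
t=12: Δ0=100 Δ1=110 Δ2=111 Δ3=011 | 3Δ
t=13: Δ0=011 Δ1=001 | 1Δ
t=14: Δ0=001 Δ1=011 Δ2=010 Δ3=110 | 3Δ

1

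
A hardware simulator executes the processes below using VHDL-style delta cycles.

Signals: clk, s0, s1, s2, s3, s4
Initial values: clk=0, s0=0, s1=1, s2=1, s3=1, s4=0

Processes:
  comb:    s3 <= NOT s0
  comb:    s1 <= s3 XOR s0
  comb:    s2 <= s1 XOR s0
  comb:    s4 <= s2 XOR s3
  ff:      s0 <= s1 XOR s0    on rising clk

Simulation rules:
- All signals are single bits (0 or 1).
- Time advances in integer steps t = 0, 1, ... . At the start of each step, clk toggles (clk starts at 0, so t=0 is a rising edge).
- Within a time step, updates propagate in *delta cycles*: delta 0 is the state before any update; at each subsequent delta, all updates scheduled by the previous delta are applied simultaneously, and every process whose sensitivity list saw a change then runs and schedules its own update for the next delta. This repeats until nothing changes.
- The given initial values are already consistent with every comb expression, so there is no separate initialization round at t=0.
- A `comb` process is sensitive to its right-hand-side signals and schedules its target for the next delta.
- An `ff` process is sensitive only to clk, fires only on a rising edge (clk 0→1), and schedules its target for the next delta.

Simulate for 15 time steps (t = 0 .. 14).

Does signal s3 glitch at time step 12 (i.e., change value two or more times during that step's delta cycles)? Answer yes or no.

t0.Δ0 clk=0 s1=1 s0=0 s2=1 s3=1 s4=0
t0.Δ1 clk=1 s1=1 s0=0 s2=1 s3=1 s4=0
t0.Δ2 clk=1 s1=1 s0=1 s2=1 s3=1 s4=0
t0.Δ3 clk=1 s1=0 s0=1 s2=0 s3=0 s4=0
t0.Δ4 clk=1 s1=1 s0=1 s2=1 s3=0 s4=0
t0.Δ5 clk=1 s1=1 s0=1 s2=0 s3=0 s4=1
t0.Δ6 clk=1 s1=1 s0=1 s2=0 s3=0 s4=0
t1.Δ0 clk=1 s1=1 s0=1 s2=0 s3=0 s4=0
t1.Δ1 clk=0 s1=1 s0=1 s2=0 s3=0 s4=0
t2.Δ0 clk=0 s1=1 s0=1 s2=0 s3=0 s4=0
t2.Δ1 clk=1 s1=1 s0=1 s2=0 s3=0 s4=0
t2.Δ2 clk=1 s1=1 s0=0 s2=0 s3=0 s4=0
t2.Δ3 clk=1 s1=0 s0=0 s2=1 s3=1 s4=0
t2.Δ4 clk=1 s1=1 s0=0 s2=0 s3=1 s4=0
t2.Δ5 clk=1 s1=1 s0=0 s2=1 s3=1 s4=1
t2.Δ6 clk=1 s1=1 s0=0 s2=1 s3=1 s4=0
t3.Δ0 clk=1 s1=1 s0=0 s2=1 s3=1 s4=0
t3.Δ1 clk=0 s1=1 s0=0 s2=1 s3=1 s4=0
t4.Δ0 clk=0 s1=1 s0=0 s2=1 s3=1 s4=0
t4.Δ1 clk=1 s1=1 s0=0 s2=1 s3=1 s4=0
t4.Δ2 clk=1 s1=1 s0=1 s2=1 s3=1 s4=0
t4.Δ3 clk=1 s1=0 s0=1 s2=0 s3=0 s4=0
t4.Δ4 clk=1 s1=1 s0=1 s2=1 s3=0 s4=0
t4.Δ5 clk=1 s1=1 s0=1 s2=0 s3=0 s4=1
t4.Δ6 clk=1 s1=1 s0=1 s2=0 s3=0 s4=0
t5.Δ0 clk=1 s1=1 s0=1 s2=0 s3=0 s4=0
t5.Δ1 clk=0 s1=1 s0=1 s2=0 s3=0 s4=0
t6.Δ0 clk=0 s1=1 s0=1 s2=0 s3=0 s4=0
t6.Δ1 clk=1 s1=1 s0=1 s2=0 s3=0 s4=0
t6.Δ2 clk=1 s1=1 s0=0 s2=0 s3=0 s4=0
t6.Δ3 clk=1 s1=0 s0=0 s2=1 s3=1 s4=0
t6.Δ4 clk=1 s1=1 s0=0 s2=0 s3=1 s4=0
t6.Δ5 clk=1 s1=1 s0=0 s2=1 s3=1 s4=1
t6.Δ6 clk=1 s1=1 s0=0 s2=1 s3=1 s4=0
t7.Δ0 clk=1 s1=1 s0=0 s2=1 s3=1 s4=0
t7.Δ1 clk=0 s1=1 s0=0 s2=1 s3=1 s4=0
t8.Δ0 clk=0 s1=1 s0=0 s2=1 s3=1 s4=0
t8.Δ1 clk=1 s1=1 s0=0 s2=1 s3=1 s4=0
t8.Δ2 clk=1 s1=1 s0=1 s2=1 s3=1 s4=0
t8.Δ3 clk=1 s1=0 s0=1 s2=0 s3=0 s4=0
t8.Δ4 clk=1 s1=1 s0=1 s2=1 s3=0 s4=0
t8.Δ5 clk=1 s1=1 s0=1 s2=0 s3=0 s4=1
t8.Δ6 clk=1 s1=1 s0=1 s2=0 s3=0 s4=0
t9.Δ0 clk=1 s1=1 s0=1 s2=0 s3=0 s4=0
t9.Δ1 clk=0 s1=1 s0=1 s2=0 s3=0 s4=0
t10.Δ0 clk=0 s1=1 s0=1 s2=0 s3=0 s4=0
t10.Δ1 clk=1 s1=1 s0=1 s2=0 s3=0 s4=0
t10.Δ2 clk=1 s1=1 s0=0 s2=0 s3=0 s4=0
t10.Δ3 clk=1 s1=0 s0=0 s2=1 s3=1 s4=0
t10.Δ4 clk=1 s1=1 s0=0 s2=0 s3=1 s4=0
t10.Δ5 clk=1 s1=1 s0=0 s2=1 s3=1 s4=1
t10.Δ6 clk=1 s1=1 s0=0 s2=1 s3=1 s4=0
t11.Δ0 clk=1 s1=1 s0=0 s2=1 s3=1 s4=0
t11.Δ1 clk=0 s1=1 s0=0 s2=1 s3=1 s4=0
t12.Δ0 clk=0 s1=1 s0=0 s2=1 s3=1 s4=0
t12.Δ1 clk=1 s1=1 s0=0 s2=1 s3=1 s4=0
t12.Δ2 clk=1 s1=1 s0=1 s2=1 s3=1 s4=0
t12.Δ3 clk=1 s1=0 s0=1 s2=0 s3=0 s4=0
t12.Δ4 clk=1 s1=1 s0=1 s2=1 s3=0 s4=0
t12.Δ5 clk=1 s1=1 s0=1 s2=0 s3=0 s4=1
t12.Δ6 clk=1 s1=1 s0=1 s2=0 s3=0 s4=0
t13.Δ0 clk=1 s1=1 s0=1 s2=0 s3=0 s4=0
t13.Δ1 clk=0 s1=1 s0=1 s2=0 s3=0 s4=0
t14.Δ0 clk=0 s1=1 s0=1 s2=0 s3=0 s4=0
t14.Δ1 clk=1 s1=1 s0=1 s2=0 s3=0 s4=0
t14.Δ2 clk=1 s1=1 s0=0 s2=0 s3=0 s4=0
t14.Δ3 clk=1 s1=0 s0=0 s2=1 s3=1 s4=0
t14.Δ4 clk=1 s1=1 s0=0 s2=0 s3=1 s4=0
t14.Δ5 clk=1 s1=1 s0=0 s2=1 s3=1 s4=1
t14.Δ6 clk=1 s1=1 s0=0 s2=1 s3=1 s4=0

no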